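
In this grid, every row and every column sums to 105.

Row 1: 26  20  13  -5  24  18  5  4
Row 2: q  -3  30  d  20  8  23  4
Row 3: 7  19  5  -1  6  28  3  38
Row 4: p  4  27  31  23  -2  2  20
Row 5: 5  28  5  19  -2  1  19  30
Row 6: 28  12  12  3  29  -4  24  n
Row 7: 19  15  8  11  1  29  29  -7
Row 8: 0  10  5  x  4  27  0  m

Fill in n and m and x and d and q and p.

Row 6 has 28 + 12 + 12 + 3 + 29 − 4 + 24 = 104; the blank must be 105 − 104 = 1.
Column 8 has 4 + 4 + 38 + 20 + 30 + 1 − 7 = 90; the blank must be 105 − 90 = 15.
Row 8 has 0 + 10 + 5 + 4 + 27 + 0 + 15 = 61; the blank must be 105 − 61 = 44.
Row 4 has 4 + 27 + 31 + 23 − 2 + 2 + 20 = 105; the blank must be 105 − 105 = 0.
Column 1 has 26 + 7 + 0 + 5 + 28 + 19 + 0 = 85; the blank must be 105 − 85 = 20.
Row 2 has 20 − 3 + 30 + 20 + 8 + 23 + 4 = 102; the blank must be 105 − 102 = 3.

n = 1, m = 15, x = 44, d = 3, q = 20, p = 0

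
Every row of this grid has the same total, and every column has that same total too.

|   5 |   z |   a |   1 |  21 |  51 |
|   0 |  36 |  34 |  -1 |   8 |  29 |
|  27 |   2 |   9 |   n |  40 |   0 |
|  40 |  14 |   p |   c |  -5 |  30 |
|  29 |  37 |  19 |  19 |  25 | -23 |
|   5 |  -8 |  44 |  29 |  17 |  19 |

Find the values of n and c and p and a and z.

n = 28, c = 30, p = -3, a = 3, z = 25

Rows 2 and 5 both sum to 106, so that's the common total.
Column 2: 36 + 2 + 14 + 37 − 8 = 81, so its missing entry is 106 − 81 = 25.
Row 3: 27 + 2 + 9 + 40 + 0 = 78, so its missing entry is 106 − 78 = 28.
Row 1: 5 + 25 + 1 + 21 + 51 = 103, so its missing entry is 106 − 103 = 3.
Column 4: 1 − 1 + 28 + 19 + 29 = 76, so its missing entry is 106 − 76 = 30.
Row 4: 40 + 14 + 30 − 5 + 30 = 109, so its missing entry is 106 − 109 = -3.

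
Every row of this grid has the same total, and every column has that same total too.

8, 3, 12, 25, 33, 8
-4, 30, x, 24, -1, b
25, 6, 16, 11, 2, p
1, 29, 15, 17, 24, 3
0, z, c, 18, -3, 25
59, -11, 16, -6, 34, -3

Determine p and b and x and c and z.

p = 29, b = 27, x = 13, c = 17, z = 32

Rows 1 and 4 both sum to 89, so that's the common total.
Row 3: 25 + 6 + 16 + 11 + 2 = 60, so its missing entry is 89 − 60 = 29.
Column 6: 8 + 29 + 3 + 25 − 3 = 62, so its missing entry is 89 − 62 = 27.
Row 2: -4 + 30 + 24 − 1 + 27 = 76, so its missing entry is 89 − 76 = 13.
Column 3: 12 + 13 + 16 + 15 + 16 = 72, so its missing entry is 89 − 72 = 17.
Row 5: 0 + 17 + 18 − 3 + 25 = 57, so its missing entry is 89 − 57 = 32.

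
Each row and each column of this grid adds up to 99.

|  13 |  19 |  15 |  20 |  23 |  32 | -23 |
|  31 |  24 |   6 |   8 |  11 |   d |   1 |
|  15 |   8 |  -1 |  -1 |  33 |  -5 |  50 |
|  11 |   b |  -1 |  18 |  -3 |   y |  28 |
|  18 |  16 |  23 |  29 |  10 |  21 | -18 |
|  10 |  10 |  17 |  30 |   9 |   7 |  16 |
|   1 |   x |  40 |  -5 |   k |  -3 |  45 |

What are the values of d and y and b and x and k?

d = 18, y = 29, b = 17, x = 5, k = 16

Row 2: 31 + 24 + 6 + 8 + 11 + 1 = 81, so its missing entry is 99 − 81 = 18.
Column 5: 23 + 11 + 33 − 3 + 10 + 9 = 83, so its missing entry is 99 − 83 = 16.
Row 7: 1 + 40 − 5 + 16 − 3 + 45 = 94, so its missing entry is 99 − 94 = 5.
Column 2: 19 + 24 + 8 + 16 + 10 + 5 = 82, so its missing entry is 99 − 82 = 17.
Row 4: 11 + 17 − 1 + 18 − 3 + 28 = 70, so its missing entry is 99 − 70 = 29.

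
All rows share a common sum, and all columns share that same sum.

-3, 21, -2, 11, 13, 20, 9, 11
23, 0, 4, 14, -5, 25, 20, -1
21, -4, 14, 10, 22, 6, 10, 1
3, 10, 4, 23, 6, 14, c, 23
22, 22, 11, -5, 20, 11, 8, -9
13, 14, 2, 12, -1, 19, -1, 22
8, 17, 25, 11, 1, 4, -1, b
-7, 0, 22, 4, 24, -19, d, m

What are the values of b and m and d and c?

Rows 1 and 2 both sum to 80, so that's the common total.
Row 7 has 8 + 17 + 25 + 11 + 1 + 4 − 1 = 65; the blank must be 80 − 65 = 15.
Column 8 has 11 − 1 + 1 + 23 − 9 + 22 + 15 = 62; the blank must be 80 − 62 = 18.
Row 8 has -7 + 0 + 22 + 4 + 24 − 19 + 18 = 42; the blank must be 80 − 42 = 38.
Row 4 has 3 + 10 + 4 + 23 + 6 + 14 + 23 = 83; the blank must be 80 − 83 = -3.

b = 15, m = 18, d = 38, c = -3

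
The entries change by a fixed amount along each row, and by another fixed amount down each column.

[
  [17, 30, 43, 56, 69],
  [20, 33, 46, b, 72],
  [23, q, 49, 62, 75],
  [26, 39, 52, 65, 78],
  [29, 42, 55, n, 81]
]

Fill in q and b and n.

q = 36, b = 59, n = 68

Along each row the entries change by 13 per step; down each column they change by 3.
Row 3: from 23 at column 1, stepping by 13 to column 2 gives 36.
Row 2: from 20 at column 1, stepping by 13 to column 4 gives 59.
Row 5: from 29 at column 1, stepping by 13 to column 4 gives 68.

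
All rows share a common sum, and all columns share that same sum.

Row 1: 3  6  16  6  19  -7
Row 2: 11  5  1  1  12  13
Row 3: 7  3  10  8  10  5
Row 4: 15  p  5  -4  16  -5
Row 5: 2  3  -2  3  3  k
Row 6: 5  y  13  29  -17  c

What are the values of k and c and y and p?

Rows 1 and 2 both sum to 43, so that's the common total.
Row 4 has 15 + 5 − 4 + 16 − 5 = 27; the blank must be 43 − 27 = 16.
Row 5 has 2 + 3 − 2 + 3 + 3 = 9; the blank must be 43 − 9 = 34.
Column 6 has -7 + 13 + 5 − 5 + 34 = 40; the blank must be 43 − 40 = 3.
Row 6 has 5 + 13 + 29 − 17 + 3 = 33; the blank must be 43 − 33 = 10.

k = 34, c = 3, y = 10, p = 16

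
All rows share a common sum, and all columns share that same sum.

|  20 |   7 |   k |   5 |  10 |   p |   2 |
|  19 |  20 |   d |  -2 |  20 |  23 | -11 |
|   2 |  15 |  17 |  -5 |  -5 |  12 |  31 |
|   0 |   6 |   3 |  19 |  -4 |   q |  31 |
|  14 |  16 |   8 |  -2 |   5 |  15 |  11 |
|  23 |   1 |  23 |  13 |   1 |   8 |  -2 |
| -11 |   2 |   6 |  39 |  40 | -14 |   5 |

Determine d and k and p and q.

Rows 3 and 5 both sum to 67, so that's the common total.
Row 2: 19 + 20 − 2 + 20 + 23 − 11 = 69, so its missing entry is 67 − 69 = -2.
Column 3: -2 + 17 + 3 + 8 + 23 + 6 = 55, so its missing entry is 67 − 55 = 12.
Row 4: 0 + 6 + 3 + 19 − 4 + 31 = 55, so its missing entry is 67 − 55 = 12.
Row 1: 20 + 7 + 12 + 5 + 10 + 2 = 56, so its missing entry is 67 − 56 = 11.

d = -2, k = 12, p = 11, q = 12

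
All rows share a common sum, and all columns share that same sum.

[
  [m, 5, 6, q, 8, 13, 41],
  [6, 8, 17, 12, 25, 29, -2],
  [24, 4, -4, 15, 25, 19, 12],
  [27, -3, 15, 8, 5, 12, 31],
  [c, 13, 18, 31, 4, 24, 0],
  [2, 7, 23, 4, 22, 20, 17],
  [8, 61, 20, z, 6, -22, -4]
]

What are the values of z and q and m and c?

Rows 2 and 3 both sum to 95, so that's the common total.
The known cells in row 5 total 90, leaving 95 − 90 = 5 for the blank.
The known cells in column 1 total 72, leaving 95 − 72 = 23 for the blank.
The known cells in row 7 total 69, leaving 95 − 69 = 26 for the blank.
The known cells in row 1 total 96, leaving 95 − 96 = -1 for the blank.

z = 26, q = -1, m = 23, c = 5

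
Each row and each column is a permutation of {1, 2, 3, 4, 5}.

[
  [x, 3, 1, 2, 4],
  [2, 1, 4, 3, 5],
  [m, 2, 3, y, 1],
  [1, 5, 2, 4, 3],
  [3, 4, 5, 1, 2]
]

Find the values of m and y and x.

m = 4, y = 5, x = 5

Cell (3,4): column 4 already has {1, 2, 3, 4} → 5.
For row 3, column 1: row 3 already has {1, 2, 3, 5}; that leaves 4.
At (row 1, col 1): row 1 already has {1, 2, 3, 4}, so the value is 5.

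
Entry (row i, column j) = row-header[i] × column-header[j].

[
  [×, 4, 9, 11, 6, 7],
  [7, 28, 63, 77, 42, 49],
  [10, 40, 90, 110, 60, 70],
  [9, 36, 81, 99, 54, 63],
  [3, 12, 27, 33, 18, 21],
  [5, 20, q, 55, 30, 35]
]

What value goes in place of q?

5 × 9 = 45.

45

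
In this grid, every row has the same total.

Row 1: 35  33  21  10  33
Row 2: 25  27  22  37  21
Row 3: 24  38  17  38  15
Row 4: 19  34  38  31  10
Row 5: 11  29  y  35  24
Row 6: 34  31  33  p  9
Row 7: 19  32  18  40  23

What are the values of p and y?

Row 1 sums to 132 and so does row 3; that's the common total.
In row 6 the known cells total 107, leaving 132 − 107 = 25.
In row 5 the known cells total 99, leaving 132 − 99 = 33.

p = 25, y = 33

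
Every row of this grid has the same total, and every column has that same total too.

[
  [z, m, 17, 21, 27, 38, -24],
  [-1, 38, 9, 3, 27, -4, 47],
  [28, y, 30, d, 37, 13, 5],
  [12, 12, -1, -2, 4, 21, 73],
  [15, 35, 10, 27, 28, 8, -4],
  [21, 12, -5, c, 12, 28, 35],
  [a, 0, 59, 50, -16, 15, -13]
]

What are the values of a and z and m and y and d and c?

Rows 2 and 4 both sum to 119, so that's the common total.
Row 7 has 0 + 59 + 50 − 16 + 15 − 13 = 95; the blank must be 119 − 95 = 24.
Column 1 has -1 + 28 + 12 + 15 + 21 + 24 = 99; the blank must be 119 − 99 = 20.
Row 1 has 20 + 17 + 21 + 27 + 38 − 24 = 99; the blank must be 119 − 99 = 20.
Column 2 has 20 + 38 + 12 + 35 + 12 + 0 = 117; the blank must be 119 − 117 = 2.
Row 3 has 28 + 2 + 30 + 37 + 13 + 5 = 115; the blank must be 119 − 115 = 4.
Row 6 has 21 + 12 − 5 + 12 + 28 + 35 = 103; the blank must be 119 − 103 = 16.

a = 24, z = 20, m = 20, y = 2, d = 4, c = 16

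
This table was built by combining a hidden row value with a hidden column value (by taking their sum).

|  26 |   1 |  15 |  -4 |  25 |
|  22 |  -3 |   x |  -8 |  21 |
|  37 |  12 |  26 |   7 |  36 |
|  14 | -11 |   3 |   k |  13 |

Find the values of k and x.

k = -16, x = 11

The difference between any two rows is the same in every column — this is an addition table with the headers hidden.
Row 4 minus row 1 is -11 − 1 = -12, so its entry in column 4 is -4 + (-12) = -16.
Row 2 minus row 1 is -3 − 1 = -4, so its entry in column 3 is 15 + (-4) = 11.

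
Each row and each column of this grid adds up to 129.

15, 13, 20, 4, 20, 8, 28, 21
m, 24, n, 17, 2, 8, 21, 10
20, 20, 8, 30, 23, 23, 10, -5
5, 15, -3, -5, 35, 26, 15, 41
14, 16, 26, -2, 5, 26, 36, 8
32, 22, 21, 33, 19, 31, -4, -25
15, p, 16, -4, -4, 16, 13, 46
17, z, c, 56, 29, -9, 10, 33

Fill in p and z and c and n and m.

Row 7 has 15 + 16 − 4 − 4 + 16 + 13 + 46 = 98; the blank must be 129 − 98 = 31.
Column 2 has 13 + 24 + 20 + 15 + 16 + 22 + 31 = 141; the blank must be 129 − 141 = -12.
Row 8 has 17 − 12 + 56 + 29 − 9 + 10 + 33 = 124; the blank must be 129 − 124 = 5.
Column 3 has 20 + 8 − 3 + 26 + 21 + 16 + 5 = 93; the blank must be 129 − 93 = 36.
Row 2 has 24 + 36 + 17 + 2 + 8 + 21 + 10 = 118; the blank must be 129 − 118 = 11.

p = 31, z = -12, c = 5, n = 36, m = 11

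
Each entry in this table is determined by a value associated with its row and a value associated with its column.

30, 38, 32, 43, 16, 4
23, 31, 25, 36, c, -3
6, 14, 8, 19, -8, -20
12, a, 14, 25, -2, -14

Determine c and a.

The difference between any two rows is the same in every column — this is an addition table with the headers hidden.
Row 2 minus row 1 is -3 − 4 = -7, so its entry in column 5 is 16 + (-7) = 9.
Row 4 minus row 1 is -14 − 4 = -18, so its entry in column 2 is 38 + (-18) = 20.

c = 9, a = 20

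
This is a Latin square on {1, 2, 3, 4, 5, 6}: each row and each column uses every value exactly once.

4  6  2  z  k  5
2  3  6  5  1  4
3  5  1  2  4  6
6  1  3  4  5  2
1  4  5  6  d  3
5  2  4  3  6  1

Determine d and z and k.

For row 5, column 5: row 5 already has {1, 3, 4, 5, 6}; that leaves 2.
For row 1, column 4: column 4 already has {2, 3, 4, 5, 6}; that leaves 1.
For row 1, column 5: row 1 already has {1, 2, 4, 5, 6}; that leaves 3.

d = 2, z = 1, k = 3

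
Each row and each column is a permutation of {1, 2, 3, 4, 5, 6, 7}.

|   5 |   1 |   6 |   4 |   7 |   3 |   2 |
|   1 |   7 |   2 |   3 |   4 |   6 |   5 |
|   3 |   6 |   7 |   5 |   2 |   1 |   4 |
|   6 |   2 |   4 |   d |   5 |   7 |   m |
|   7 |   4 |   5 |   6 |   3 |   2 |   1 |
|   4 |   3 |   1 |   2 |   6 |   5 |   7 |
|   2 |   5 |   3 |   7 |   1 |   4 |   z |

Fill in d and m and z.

Cell (7,7): row 7 already has {1, 2, 3, 4, 5, 7} → 6.
For row 4, column 4: column 4 already has {2, 3, 4, 5, 6, 7}; that leaves 1.
Cell (4,7): row 4 already has {1, 2, 4, 5, 6, 7} → 3.

d = 1, m = 3, z = 6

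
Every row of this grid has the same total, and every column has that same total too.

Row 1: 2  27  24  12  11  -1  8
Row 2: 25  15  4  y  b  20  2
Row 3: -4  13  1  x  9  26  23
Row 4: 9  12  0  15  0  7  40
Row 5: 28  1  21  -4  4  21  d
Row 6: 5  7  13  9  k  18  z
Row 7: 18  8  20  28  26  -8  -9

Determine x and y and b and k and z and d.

Rows 1 and 4 both sum to 83, so that's the common total.
Row 5 has 28 + 1 + 21 − 4 + 4 + 21 = 71; the blank must be 83 − 71 = 12.
Row 3 has -4 + 13 + 1 + 9 + 26 + 23 = 68; the blank must be 83 − 68 = 15.
Column 7 has 8 + 2 + 23 + 40 + 12 − 9 = 76; the blank must be 83 − 76 = 7.
Row 6 has 5 + 7 + 13 + 9 + 18 + 7 = 59; the blank must be 83 − 59 = 24.
Column 5 has 11 + 9 + 0 + 4 + 24 + 26 = 74; the blank must be 83 − 74 = 9.
Row 2 has 25 + 15 + 4 + 9 + 20 + 2 = 75; the blank must be 83 − 75 = 8.

x = 15, y = 8, b = 9, k = 24, z = 7, d = 12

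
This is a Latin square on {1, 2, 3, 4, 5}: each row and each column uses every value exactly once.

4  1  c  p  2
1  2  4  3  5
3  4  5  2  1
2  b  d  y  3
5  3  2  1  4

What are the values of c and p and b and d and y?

c = 3, p = 5, b = 5, d = 1, y = 4

Cell (4,2): column 2 already has {1, 2, 3, 4} → 5.
At (row 1, col 4): row 1 is missing {3, 5} and column 4 is missing {4, 5}, so the value is 5.
Cell (1,3): row 1 already has {1, 2, 4, 5} → 3.
Cell (4,4): column 4 already has {1, 2, 3, 5} → 4.
At (row 4, col 3): row 4 already has {2, 3, 4, 5}, so the value is 1.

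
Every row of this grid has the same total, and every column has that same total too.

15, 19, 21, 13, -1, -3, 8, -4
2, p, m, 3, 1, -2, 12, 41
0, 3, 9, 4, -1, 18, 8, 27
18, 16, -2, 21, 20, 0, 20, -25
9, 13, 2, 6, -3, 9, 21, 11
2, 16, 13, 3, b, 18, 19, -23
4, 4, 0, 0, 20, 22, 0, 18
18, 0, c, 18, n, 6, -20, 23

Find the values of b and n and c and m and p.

b = 20, n = 12, c = 11, m = 14, p = -3

Rows 1 and 3 both sum to 68, so that's the common total.
Column 2 has 19 + 3 + 16 + 13 + 16 + 4 + 0 = 71; the blank must be 68 − 71 = -3.
Row 2 has 2 − 3 + 3 + 1 − 2 + 12 + 41 = 54; the blank must be 68 − 54 = 14.
Row 6 has 2 + 16 + 13 + 3 + 18 + 19 − 23 = 48; the blank must be 68 − 48 = 20.
Column 5 has -1 + 1 − 1 + 20 − 3 + 20 + 20 = 56; the blank must be 68 − 56 = 12.
Row 8 has 18 + 0 + 18 + 12 + 6 − 20 + 23 = 57; the blank must be 68 − 57 = 11.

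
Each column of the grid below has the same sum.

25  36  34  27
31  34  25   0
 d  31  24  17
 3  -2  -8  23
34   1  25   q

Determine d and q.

d = 7, q = 33

The complete columns each total 100.
Column 1 is missing 100 − 93 = 7 (since 25 + 31 + 3 + 34 = 93).
Column 4 is missing 100 − 67 = 33 (since 27 + 0 + 17 + 23 = 67).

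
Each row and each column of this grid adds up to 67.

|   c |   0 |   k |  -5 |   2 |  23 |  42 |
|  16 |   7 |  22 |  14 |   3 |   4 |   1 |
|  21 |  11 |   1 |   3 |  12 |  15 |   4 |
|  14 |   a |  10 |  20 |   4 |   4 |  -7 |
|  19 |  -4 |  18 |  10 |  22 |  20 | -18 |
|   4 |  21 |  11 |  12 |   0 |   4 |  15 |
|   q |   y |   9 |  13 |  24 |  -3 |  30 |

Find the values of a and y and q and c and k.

a = 22, y = 10, q = -16, c = 9, k = -4

Row 4: 14 + 10 + 20 + 4 + 4 − 7 = 45, so its missing entry is 67 − 45 = 22.
Column 2: 0 + 7 + 11 + 22 − 4 + 21 = 57, so its missing entry is 67 − 57 = 10.
Column 3: 22 + 1 + 10 + 18 + 11 + 9 = 71, so its missing entry is 67 − 71 = -4.
Row 1: 0 − 4 − 5 + 2 + 23 + 42 = 58, so its missing entry is 67 − 58 = 9.
Row 7: 10 + 9 + 13 + 24 − 3 + 30 = 83, so its missing entry is 67 − 83 = -16.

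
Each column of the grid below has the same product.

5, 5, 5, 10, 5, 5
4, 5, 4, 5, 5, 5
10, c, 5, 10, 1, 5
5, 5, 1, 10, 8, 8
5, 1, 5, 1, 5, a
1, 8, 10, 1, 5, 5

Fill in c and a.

Columns 1 and 5 each multiply to 5000, so every column has product 5000.
Column 2: 5×5×5×1×8 = 1000, so the missing entry is 5000 ÷ 1000 = 5.
Column 6: 5×5×5×8×5 = 5000, so the missing entry is 5000 ÷ 5000 = 1.

c = 5, a = 1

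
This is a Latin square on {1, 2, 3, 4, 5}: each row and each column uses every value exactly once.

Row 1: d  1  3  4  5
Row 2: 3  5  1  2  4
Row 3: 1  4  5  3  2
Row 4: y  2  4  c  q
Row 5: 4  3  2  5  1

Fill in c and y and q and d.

c = 1, y = 5, q = 3, d = 2

Cell (1,1): row 1 already has {1, 3, 4, 5} → 2.
At (row 4, col 4): column 4 already has {2, 3, 4, 5}, so the value is 1.
Cell (4,5): column 5 already has {1, 2, 4, 5} → 3.
For row 4, column 1: row 4 already has {1, 2, 3, 4}; that leaves 5.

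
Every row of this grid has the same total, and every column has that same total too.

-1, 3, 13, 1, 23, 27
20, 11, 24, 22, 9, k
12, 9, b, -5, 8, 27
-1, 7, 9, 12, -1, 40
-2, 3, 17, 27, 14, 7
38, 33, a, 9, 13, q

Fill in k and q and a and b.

k = -20, q = -15, a = -12, b = 15

Rows 1 and 4 both sum to 66, so that's the common total.
The known cells in row 3 total 51, leaving 66 − 51 = 15 for the blank.
The known cells in column 3 total 78, leaving 66 − 78 = -12 for the blank.
The known cells in row 6 total 81, leaving 66 − 81 = -15 for the blank.
The known cells in row 2 total 86, leaving 66 − 86 = -20 for the blank.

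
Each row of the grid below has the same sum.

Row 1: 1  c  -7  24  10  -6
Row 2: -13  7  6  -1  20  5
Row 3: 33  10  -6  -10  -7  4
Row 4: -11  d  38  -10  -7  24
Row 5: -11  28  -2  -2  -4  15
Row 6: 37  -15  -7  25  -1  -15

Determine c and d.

Rows 5 and 6 both add up to 24, so every row sums to 24.
Row 1: 1 − 7 + 24 + 10 − 6 = 22, so the missing entry is 24 − 22 = 2.
Row 4: -11 + 38 − 10 − 7 + 24 = 34, so the missing entry is 24 − 34 = -10.

c = 2, d = -10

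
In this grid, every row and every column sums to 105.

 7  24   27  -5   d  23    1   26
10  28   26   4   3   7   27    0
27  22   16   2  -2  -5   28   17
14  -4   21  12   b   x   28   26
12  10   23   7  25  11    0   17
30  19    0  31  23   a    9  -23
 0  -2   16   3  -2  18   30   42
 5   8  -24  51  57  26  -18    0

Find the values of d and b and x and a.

d = 2, b = -1, x = 9, a = 16

Row 6: 30 + 19 + 0 + 31 + 23 + 9 − 23 = 89, so its missing entry is 105 − 89 = 16.
Row 1: 7 + 24 + 27 − 5 + 23 + 1 + 26 = 103, so its missing entry is 105 − 103 = 2.
Column 5: 2 + 3 − 2 + 25 + 23 − 2 + 57 = 106, so its missing entry is 105 − 106 = -1.
Row 4: 14 − 4 + 21 + 12 − 1 + 28 + 26 = 96, so its missing entry is 105 − 96 = 9.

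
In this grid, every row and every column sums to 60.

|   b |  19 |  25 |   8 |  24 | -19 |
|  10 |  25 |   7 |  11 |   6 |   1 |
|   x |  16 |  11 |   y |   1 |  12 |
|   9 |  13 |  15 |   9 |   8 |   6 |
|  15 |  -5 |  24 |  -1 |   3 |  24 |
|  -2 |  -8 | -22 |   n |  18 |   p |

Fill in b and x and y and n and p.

The known cells in column 6 total 24, leaving 60 − 24 = 36 for the blank.
The known cells in row 1 total 57, leaving 60 − 57 = 3 for the blank.
The known cells in column 1 total 35, leaving 60 − 35 = 25 for the blank.
The known cells in row 3 total 65, leaving 60 − 65 = -5 for the blank.
The known cells in row 6 total 22, leaving 60 − 22 = 38 for the blank.

b = 3, x = 25, y = -5, n = 38, p = 36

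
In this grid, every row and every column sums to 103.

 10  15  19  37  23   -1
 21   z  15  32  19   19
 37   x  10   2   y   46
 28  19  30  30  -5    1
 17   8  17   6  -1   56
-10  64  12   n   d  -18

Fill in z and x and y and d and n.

z = -3, x = 0, y = 8, d = 59, n = -4

Row 2 has 21 + 15 + 32 + 19 + 19 = 106; the blank must be 103 − 106 = -3.
Column 2 has 15 − 3 + 19 + 8 + 64 = 103; the blank must be 103 − 103 = 0.
Row 3 has 37 + 0 + 10 + 2 + 46 = 95; the blank must be 103 − 95 = 8.
Column 5 has 23 + 19 + 8 − 5 − 1 = 44; the blank must be 103 − 44 = 59.
Row 6 has -10 + 64 + 12 + 59 − 18 = 107; the blank must be 103 − 107 = -4.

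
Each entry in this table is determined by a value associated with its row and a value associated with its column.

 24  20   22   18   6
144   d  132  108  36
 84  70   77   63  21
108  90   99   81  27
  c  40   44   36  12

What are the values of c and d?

Each row is a constant multiple of every other row — this is a multiplication table with the headers hidden.
Row 5 is 44/22 = 2/1 times row 1, so its entry in column 1 is 24 × 2/1 = 48.
Row 2 is 132/22 = 6/1 times row 1, so its entry in column 2 is 20 × 6/1 = 120.

c = 48, d = 120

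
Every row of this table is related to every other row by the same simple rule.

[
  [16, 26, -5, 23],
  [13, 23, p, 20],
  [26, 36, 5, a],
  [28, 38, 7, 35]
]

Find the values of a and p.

The difference between any two rows is the same in every column — this is an addition table with the headers hidden.
Row 3 minus row 1 is 36 − 26 = 10, so its entry in column 4 is 23 + 10 = 33.
Row 2 minus row 1 is 23 − 26 = -3, so its entry in column 3 is -5 + (-3) = -8.

a = 33, p = -8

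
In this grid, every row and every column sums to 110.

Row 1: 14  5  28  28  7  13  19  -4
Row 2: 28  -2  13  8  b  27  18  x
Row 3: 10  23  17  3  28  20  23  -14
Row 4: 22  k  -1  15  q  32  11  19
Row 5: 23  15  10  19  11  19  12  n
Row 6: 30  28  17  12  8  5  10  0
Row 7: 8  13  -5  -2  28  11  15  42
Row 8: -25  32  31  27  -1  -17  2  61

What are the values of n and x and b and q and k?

n = 1, x = 5, b = 13, q = 16, k = -4

The known cells in column 2 total 114, leaving 110 − 114 = -4 for the blank.
The known cells in row 4 total 94, leaving 110 − 94 = 16 for the blank.
The known cells in column 5 total 97, leaving 110 − 97 = 13 for the blank.
The known cells in row 2 total 105, leaving 110 − 105 = 5 for the blank.
The known cells in row 5 total 109, leaving 110 − 109 = 1 for the blank.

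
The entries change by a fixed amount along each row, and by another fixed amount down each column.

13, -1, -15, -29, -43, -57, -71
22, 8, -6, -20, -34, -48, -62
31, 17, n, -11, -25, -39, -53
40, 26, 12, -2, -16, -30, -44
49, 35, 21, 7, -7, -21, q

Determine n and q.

n = 3, q = -35

Along each row the entries change by -14 per step; down each column they change by 9.
Row 3: from 31 at column 1, stepping by -14 to column 3 gives 3.
Row 5: from 49 at column 1, stepping by -14 to column 7 gives -35.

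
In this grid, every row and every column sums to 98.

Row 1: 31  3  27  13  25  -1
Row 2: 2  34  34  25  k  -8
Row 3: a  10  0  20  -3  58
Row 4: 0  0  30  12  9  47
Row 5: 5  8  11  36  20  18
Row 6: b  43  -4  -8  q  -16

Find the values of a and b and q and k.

Row 3 has 10 + 0 + 20 − 3 + 58 = 85; the blank must be 98 − 85 = 13.
Column 1 has 31 + 2 + 13 + 0 + 5 = 51; the blank must be 98 − 51 = 47.
Row 6 has 47 + 43 − 4 − 8 − 16 = 62; the blank must be 98 − 62 = 36.
Row 2 has 2 + 34 + 34 + 25 − 8 = 87; the blank must be 98 − 87 = 11.

a = 13, b = 47, q = 36, k = 11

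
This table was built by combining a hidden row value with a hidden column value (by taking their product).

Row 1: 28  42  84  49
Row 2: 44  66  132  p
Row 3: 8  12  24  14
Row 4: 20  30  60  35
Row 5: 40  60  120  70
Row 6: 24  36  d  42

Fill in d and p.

d = 72, p = 77

Each row is a constant multiple of every other row — this is a multiplication table with the headers hidden.
Row 6 is 24/28 = 6/7 times row 1, so its entry in column 3 is 84 × 6/7 = 72.
Row 2 is 44/28 = 11/7 times row 1, so its entry in column 4 is 49 × 11/7 = 77.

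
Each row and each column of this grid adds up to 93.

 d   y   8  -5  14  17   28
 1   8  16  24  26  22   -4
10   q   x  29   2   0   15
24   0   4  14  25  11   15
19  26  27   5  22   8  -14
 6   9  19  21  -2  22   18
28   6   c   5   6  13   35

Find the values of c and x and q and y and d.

Row 7 has 28 + 6 + 5 + 6 + 13 + 35 = 93; the blank must be 93 − 93 = 0.
Column 1 has 1 + 10 + 24 + 19 + 6 + 28 = 88; the blank must be 93 − 88 = 5.
Row 1 has 5 + 8 − 5 + 14 + 17 + 28 = 67; the blank must be 93 − 67 = 26.
Column 2 has 26 + 8 + 0 + 26 + 9 + 6 = 75; the blank must be 93 − 75 = 18.
Row 3 has 10 + 18 + 29 + 2 + 0 + 15 = 74; the blank must be 93 − 74 = 19.

c = 0, x = 19, q = 18, y = 26, d = 5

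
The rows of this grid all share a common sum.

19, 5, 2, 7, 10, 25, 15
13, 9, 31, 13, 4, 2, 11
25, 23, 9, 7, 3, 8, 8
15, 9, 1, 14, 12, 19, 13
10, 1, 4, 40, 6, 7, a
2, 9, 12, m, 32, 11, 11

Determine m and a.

m = 6, a = 15

Rows 1 and 3 both add up to 83, so every row sums to 83.
Row 6: 2 + 9 + 12 + 32 + 11 + 11 = 77, so the missing entry is 83 − 77 = 6.
Row 5: 10 + 1 + 4 + 40 + 6 + 7 = 68, so the missing entry is 83 − 68 = 15.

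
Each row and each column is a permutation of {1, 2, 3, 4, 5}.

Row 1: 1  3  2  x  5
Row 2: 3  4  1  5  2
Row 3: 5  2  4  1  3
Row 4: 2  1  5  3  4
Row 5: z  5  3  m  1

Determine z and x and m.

z = 4, x = 4, m = 2

Cell (5,1): column 1 already has {1, 2, 3, 5} → 4.
Cell (5,4): row 5 already has {1, 3, 4, 5} → 2.
Cell (1,4): row 1 already has {1, 2, 3, 5} → 4.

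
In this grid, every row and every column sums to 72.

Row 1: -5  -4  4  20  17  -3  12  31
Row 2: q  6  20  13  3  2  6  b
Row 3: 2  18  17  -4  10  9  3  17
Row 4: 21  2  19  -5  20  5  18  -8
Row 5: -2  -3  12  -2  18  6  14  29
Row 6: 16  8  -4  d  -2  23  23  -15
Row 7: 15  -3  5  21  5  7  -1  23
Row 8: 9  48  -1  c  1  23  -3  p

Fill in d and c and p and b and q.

d = 23, c = 6, p = -11, b = 6, q = 16

Column 1 has -5 + 2 + 21 − 2 + 16 + 15 + 9 = 56; the blank must be 72 − 56 = 16.
Row 2 has 16 + 6 + 20 + 13 + 3 + 2 + 6 = 66; the blank must be 72 − 66 = 6.
Column 8 has 31 + 6 + 17 − 8 + 29 − 15 + 23 = 83; the blank must be 72 − 83 = -11.
Row 8 has 9 + 48 − 1 + 1 + 23 − 3 − 11 = 66; the blank must be 72 − 66 = 6.
Row 6 has 16 + 8 − 4 − 2 + 23 + 23 − 15 = 49; the blank must be 72 − 49 = 23.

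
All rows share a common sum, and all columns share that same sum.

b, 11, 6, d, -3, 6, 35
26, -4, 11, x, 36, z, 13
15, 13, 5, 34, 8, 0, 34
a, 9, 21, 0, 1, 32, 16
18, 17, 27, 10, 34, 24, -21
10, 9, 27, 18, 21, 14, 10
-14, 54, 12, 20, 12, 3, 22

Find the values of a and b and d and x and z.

a = 30, b = 24, d = 30, x = -3, z = 30

Rows 3 and 5 both sum to 109, so that's the common total.
The known cells in column 6 total 79, leaving 109 − 79 = 30 for the blank.
The known cells in row 4 total 79, leaving 109 − 79 = 30 for the blank.
The known cells in column 1 total 85, leaving 109 − 85 = 24 for the blank.
The known cells in row 1 total 79, leaving 109 − 79 = 30 for the blank.
The known cells in row 2 total 112, leaving 109 − 112 = -3 for the blank.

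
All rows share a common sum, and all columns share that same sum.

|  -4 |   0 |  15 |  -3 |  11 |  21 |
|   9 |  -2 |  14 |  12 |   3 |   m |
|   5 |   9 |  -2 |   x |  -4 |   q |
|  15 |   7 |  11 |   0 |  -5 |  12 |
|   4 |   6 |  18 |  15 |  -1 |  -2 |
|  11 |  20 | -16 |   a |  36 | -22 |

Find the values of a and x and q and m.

a = 11, x = 5, q = 27, m = 4

Rows 1 and 4 both sum to 40, so that's the common total.
Row 6 has 11 + 20 − 16 + 36 − 22 = 29; the blank must be 40 − 29 = 11.
Column 4 has -3 + 12 + 0 + 15 + 11 = 35; the blank must be 40 − 35 = 5.
Row 3 has 5 + 9 − 2 + 5 − 4 = 13; the blank must be 40 − 13 = 27.
Row 2 has 9 − 2 + 14 + 12 + 3 = 36; the blank must be 40 − 36 = 4.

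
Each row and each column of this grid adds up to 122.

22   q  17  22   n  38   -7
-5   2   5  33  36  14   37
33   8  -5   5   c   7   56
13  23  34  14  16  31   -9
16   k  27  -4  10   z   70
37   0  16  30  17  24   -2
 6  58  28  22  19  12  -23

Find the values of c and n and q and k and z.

c = 18, n = 6, q = 24, k = 7, z = -4

The known cells in row 3 total 104, leaving 122 − 104 = 18 for the blank.
The known cells in column 5 total 116, leaving 122 − 116 = 6 for the blank.
The known cells in row 1 total 98, leaving 122 − 98 = 24 for the blank.
The known cells in column 6 total 126, leaving 122 − 126 = -4 for the blank.
The known cells in row 5 total 115, leaving 122 − 115 = 7 for the blank.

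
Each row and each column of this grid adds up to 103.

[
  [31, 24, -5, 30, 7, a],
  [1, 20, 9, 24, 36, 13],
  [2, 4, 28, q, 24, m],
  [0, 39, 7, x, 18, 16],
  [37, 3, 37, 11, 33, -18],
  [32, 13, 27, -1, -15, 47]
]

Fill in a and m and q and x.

a = 16, m = 29, q = 16, x = 23

Row 4: 0 + 39 + 7 + 18 + 16 = 80, so its missing entry is 103 − 80 = 23.
Column 4: 30 + 24 + 23 + 11 − 1 = 87, so its missing entry is 103 − 87 = 16.
Row 3: 2 + 4 + 28 + 16 + 24 = 74, so its missing entry is 103 − 74 = 29.
Row 1: 31 + 24 − 5 + 30 + 7 = 87, so its missing entry is 103 − 87 = 16.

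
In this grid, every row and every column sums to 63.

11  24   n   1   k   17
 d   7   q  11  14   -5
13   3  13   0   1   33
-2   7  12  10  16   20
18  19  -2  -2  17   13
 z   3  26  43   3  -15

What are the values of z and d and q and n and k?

Column 5: 14 + 1 + 16 + 17 + 3 = 51, so its missing entry is 63 − 51 = 12.
Row 1: 11 + 24 + 1 + 12 + 17 = 65, so its missing entry is 63 − 65 = -2.
Column 3: -2 + 13 + 12 − 2 + 26 = 47, so its missing entry is 63 − 47 = 16.
Row 6: 3 + 26 + 43 + 3 − 15 = 60, so its missing entry is 63 − 60 = 3.
Row 2: 7 + 16 + 11 + 14 − 5 = 43, so its missing entry is 63 − 43 = 20.

z = 3, d = 20, q = 16, n = -2, k = 12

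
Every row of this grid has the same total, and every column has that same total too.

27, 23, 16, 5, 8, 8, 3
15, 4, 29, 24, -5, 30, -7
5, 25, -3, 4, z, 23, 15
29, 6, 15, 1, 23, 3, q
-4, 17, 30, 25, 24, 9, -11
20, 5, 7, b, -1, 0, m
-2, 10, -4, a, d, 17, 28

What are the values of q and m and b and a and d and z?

Rows 1 and 2 both sum to 90, so that's the common total.
The known cells in row 3 total 69, leaving 90 − 69 = 21 for the blank.
The known cells in column 5 total 70, leaving 90 − 70 = 20 for the blank.
The known cells in row 4 total 77, leaving 90 − 77 = 13 for the blank.
The known cells in column 7 total 41, leaving 90 − 41 = 49 for the blank.
The known cells in row 6 total 80, leaving 90 − 80 = 10 for the blank.
The known cells in row 7 total 69, leaving 90 − 69 = 21 for the blank.

q = 13, m = 49, b = 10, a = 21, d = 20, z = 21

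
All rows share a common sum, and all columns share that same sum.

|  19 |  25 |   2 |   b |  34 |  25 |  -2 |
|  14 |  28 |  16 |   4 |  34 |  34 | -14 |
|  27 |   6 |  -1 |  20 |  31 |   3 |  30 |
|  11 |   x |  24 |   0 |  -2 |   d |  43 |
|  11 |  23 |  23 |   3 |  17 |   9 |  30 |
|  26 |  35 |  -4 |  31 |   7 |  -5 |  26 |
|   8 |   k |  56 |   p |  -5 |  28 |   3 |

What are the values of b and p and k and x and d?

Rows 2 and 3 both sum to 116, so that's the common total.
Row 1: 19 + 25 + 2 + 34 + 25 − 2 = 103, so its missing entry is 116 − 103 = 13.
Column 4: 13 + 4 + 20 + 0 + 3 + 31 = 71, so its missing entry is 116 − 71 = 45.
Row 7: 8 + 56 + 45 − 5 + 28 + 3 = 135, so its missing entry is 116 − 135 = -19.
Column 2: 25 + 28 + 6 + 23 + 35 − 19 = 98, so its missing entry is 116 − 98 = 18.
Row 4: 11 + 18 + 24 + 0 − 2 + 43 = 94, so its missing entry is 116 − 94 = 22.

b = 13, p = 45, k = -19, x = 18, d = 22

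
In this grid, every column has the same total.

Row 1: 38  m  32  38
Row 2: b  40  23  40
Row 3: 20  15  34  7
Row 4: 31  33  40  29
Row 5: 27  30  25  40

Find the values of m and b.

Columns 3 and 4 both add up to 154, so every column sums to 154.
Column 2: 40 + 15 + 33 + 30 = 118, so the missing entry is 154 − 118 = 36.
Column 1: 38 + 20 + 31 + 27 = 116, so the missing entry is 154 − 116 = 38.

m = 36, b = 38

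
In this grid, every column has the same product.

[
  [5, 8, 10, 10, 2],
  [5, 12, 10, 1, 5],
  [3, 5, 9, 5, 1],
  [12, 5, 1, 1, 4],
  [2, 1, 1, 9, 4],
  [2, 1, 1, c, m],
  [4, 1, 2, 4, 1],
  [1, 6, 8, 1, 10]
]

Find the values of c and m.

c = 8, m = 9

Columns 1 and 2 each multiply to 14400, so every column has product 14400.
Column 4: 10×1×5×1×9×4×1 = 1800, so the missing entry is 14400 ÷ 1800 = 8.
Column 5: 2×5×1×4×4×1×10 = 1600, so the missing entry is 14400 ÷ 1600 = 9.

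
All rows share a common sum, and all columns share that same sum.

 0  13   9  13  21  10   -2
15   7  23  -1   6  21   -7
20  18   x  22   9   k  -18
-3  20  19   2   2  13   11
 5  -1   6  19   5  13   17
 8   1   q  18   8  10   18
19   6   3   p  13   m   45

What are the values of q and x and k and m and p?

q = 1, x = 3, k = 10, m = -13, p = -9

Rows 1 and 2 both sum to 64, so that's the common total.
The known cells in column 4 total 73, leaving 64 − 73 = -9 for the blank.
The known cells in row 7 total 77, leaving 64 − 77 = -13 for the blank.
The known cells in column 6 total 54, leaving 64 − 54 = 10 for the blank.
The known cells in row 3 total 61, leaving 64 − 61 = 3 for the blank.
The known cells in row 6 total 63, leaving 64 − 63 = 1 for the blank.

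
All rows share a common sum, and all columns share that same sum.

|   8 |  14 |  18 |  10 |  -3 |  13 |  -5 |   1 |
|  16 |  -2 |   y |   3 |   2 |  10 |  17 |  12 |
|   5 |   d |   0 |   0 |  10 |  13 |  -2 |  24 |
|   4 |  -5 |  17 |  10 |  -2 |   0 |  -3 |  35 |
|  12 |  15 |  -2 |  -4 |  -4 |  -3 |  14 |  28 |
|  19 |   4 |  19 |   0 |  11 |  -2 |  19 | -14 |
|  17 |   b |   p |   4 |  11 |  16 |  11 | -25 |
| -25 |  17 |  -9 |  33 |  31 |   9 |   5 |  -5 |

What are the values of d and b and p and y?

d = 6, b = 7, p = 15, y = -2

Rows 1 and 4 both sum to 56, so that's the common total.
Row 2 has 16 − 2 + 3 + 2 + 10 + 17 + 12 = 58; the blank must be 56 − 58 = -2.
Column 3 has 18 − 2 + 0 + 17 − 2 + 19 − 9 = 41; the blank must be 56 − 41 = 15.
Row 7 has 17 + 15 + 4 + 11 + 16 + 11 − 25 = 49; the blank must be 56 − 49 = 7.
Row 3 has 5 + 0 + 0 + 10 + 13 − 2 + 24 = 50; the blank must be 56 − 50 = 6.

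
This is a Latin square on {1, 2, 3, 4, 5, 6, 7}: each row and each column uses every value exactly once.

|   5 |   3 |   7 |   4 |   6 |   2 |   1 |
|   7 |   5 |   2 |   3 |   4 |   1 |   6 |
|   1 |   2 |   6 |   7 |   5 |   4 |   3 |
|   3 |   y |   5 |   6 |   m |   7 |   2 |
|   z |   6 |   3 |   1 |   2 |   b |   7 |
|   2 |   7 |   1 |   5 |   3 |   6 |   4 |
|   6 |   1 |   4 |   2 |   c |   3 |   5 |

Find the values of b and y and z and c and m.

b = 5, y = 4, z = 4, c = 7, m = 1

At (row 5, col 1): column 1 already has {1, 2, 3, 5, 6, 7}, so the value is 4.
At (row 4, col 2): column 2 already has {1, 2, 3, 5, 6, 7}, so the value is 4.
Cell (4,5): row 4 already has {2, 3, 4, 5, 6, 7} → 1.
At (row 7, col 5): row 7 already has {1, 2, 3, 4, 5, 6}, so the value is 7.
Cell (5,6): row 5 already has {1, 2, 3, 4, 6, 7} → 5.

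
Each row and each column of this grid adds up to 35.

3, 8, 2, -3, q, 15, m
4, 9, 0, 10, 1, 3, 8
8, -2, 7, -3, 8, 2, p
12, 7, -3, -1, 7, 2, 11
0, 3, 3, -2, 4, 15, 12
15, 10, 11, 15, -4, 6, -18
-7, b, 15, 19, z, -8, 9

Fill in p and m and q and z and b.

Column 2 has 8 + 9 − 2 + 7 + 3 + 10 = 35; the blank must be 35 − 35 = 0.
Row 7 has -7 + 0 + 15 + 19 − 8 + 9 = 28; the blank must be 35 − 28 = 7.
Column 5 has 1 + 8 + 7 + 4 − 4 + 7 = 23; the blank must be 35 − 23 = 12.
Row 1 has 3 + 8 + 2 − 3 + 12 + 15 = 37; the blank must be 35 − 37 = -2.
Row 3 has 8 − 2 + 7 − 3 + 8 + 2 = 20; the blank must be 35 − 20 = 15.

p = 15, m = -2, q = 12, z = 7, b = 0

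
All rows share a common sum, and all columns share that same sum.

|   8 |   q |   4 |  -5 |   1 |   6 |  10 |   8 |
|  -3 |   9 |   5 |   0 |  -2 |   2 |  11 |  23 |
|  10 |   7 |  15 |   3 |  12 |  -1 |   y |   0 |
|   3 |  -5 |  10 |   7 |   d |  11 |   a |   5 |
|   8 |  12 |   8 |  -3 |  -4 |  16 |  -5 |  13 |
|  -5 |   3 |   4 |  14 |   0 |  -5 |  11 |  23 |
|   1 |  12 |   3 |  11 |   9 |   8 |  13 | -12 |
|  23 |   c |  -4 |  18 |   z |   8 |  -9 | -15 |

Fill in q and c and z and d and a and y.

Rows 2 and 5 both sum to 45, so that's the common total.
Row 1 has 8 + 4 − 5 + 1 + 6 + 10 + 8 = 32; the blank must be 45 − 32 = 13.
Column 2 has 13 + 9 + 7 − 5 + 12 + 3 + 12 = 51; the blank must be 45 − 51 = -6.
Row 8 has 23 − 6 − 4 + 18 + 8 − 9 − 15 = 15; the blank must be 45 − 15 = 30.
Column 5 has 1 − 2 + 12 − 4 + 0 + 9 + 30 = 46; the blank must be 45 − 46 = -1.
Row 3 has 10 + 7 + 15 + 3 + 12 − 1 + 0 = 46; the blank must be 45 − 46 = -1.
Row 4 has 3 − 5 + 10 + 7 − 1 + 11 + 5 = 30; the blank must be 45 − 30 = 15.

q = 13, c = -6, z = 30, d = -1, a = 15, y = -1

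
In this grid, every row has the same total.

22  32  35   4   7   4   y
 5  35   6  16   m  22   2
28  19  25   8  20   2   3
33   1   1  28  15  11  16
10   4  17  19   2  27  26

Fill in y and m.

y = 1, m = 19

Row 4 sums to 105 and so does row 5; that's the common total.
In row 1 the known cells total 104, leaving 105 − 104 = 1.
In row 2 the known cells total 86, leaving 105 − 86 = 19.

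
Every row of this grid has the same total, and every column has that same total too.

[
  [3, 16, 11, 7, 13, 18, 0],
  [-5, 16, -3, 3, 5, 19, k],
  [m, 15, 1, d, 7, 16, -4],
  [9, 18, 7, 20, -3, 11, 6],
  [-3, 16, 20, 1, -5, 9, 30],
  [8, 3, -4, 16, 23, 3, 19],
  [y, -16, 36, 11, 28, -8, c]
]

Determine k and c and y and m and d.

Rows 1 and 4 both sum to 68, so that's the common total.
Column 4 has 7 + 3 + 20 + 1 + 16 + 11 = 58; the blank must be 68 − 58 = 10.
Row 3 has 15 + 1 + 10 + 7 + 16 − 4 = 45; the blank must be 68 − 45 = 23.
Column 1 has 3 − 5 + 23 + 9 − 3 + 8 = 35; the blank must be 68 − 35 = 33.
Row 7 has 33 − 16 + 36 + 11 + 28 − 8 = 84; the blank must be 68 − 84 = -16.
Row 2 has -5 + 16 − 3 + 3 + 5 + 19 = 35; the blank must be 68 − 35 = 33.

k = 33, c = -16, y = 33, m = 23, d = 10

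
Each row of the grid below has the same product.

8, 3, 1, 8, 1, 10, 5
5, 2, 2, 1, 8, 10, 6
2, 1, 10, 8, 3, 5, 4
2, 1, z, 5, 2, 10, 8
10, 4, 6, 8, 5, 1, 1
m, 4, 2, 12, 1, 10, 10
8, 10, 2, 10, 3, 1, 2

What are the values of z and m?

Rows 1 and 3 each multiply to 9600, so every row has product 9600.
Row 4: 2×1×5×2×10×8 = 1600, so the missing entry is 9600 ÷ 1600 = 6.
Row 6: 4×2×12×1×10×10 = 9600, so the missing entry is 9600 ÷ 9600 = 1.

z = 6, m = 1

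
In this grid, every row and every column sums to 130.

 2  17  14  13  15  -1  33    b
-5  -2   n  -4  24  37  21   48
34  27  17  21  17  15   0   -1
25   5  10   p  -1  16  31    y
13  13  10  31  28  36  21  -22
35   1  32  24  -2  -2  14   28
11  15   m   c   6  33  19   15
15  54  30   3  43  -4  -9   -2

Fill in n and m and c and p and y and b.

n = 11, m = 6, c = 25, p = 17, y = 27, b = 37

Row 1 has 2 + 17 + 14 + 13 + 15 − 1 + 33 = 93; the blank must be 130 − 93 = 37.
Row 2 has -5 − 2 − 4 + 24 + 37 + 21 + 48 = 119; the blank must be 130 − 119 = 11.
Column 3 has 14 + 11 + 17 + 10 + 10 + 32 + 30 = 124; the blank must be 130 − 124 = 6.
Column 8 has 37 + 48 − 1 − 22 + 28 + 15 − 2 = 103; the blank must be 130 − 103 = 27.
Row 4 has 25 + 5 + 10 − 1 + 16 + 31 + 27 = 113; the blank must be 130 − 113 = 17.
Row 7 has 11 + 15 + 6 + 6 + 33 + 19 + 15 = 105; the blank must be 130 − 105 = 25.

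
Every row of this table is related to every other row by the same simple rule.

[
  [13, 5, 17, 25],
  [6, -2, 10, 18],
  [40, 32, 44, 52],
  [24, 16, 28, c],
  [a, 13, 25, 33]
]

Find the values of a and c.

a = 21, c = 36

The difference between any two rows is the same in every column — this is an addition table with the headers hidden.
Row 5 minus row 1 is 25 − 17 = 8, so its entry in column 1 is 13 + 8 = 21.
Row 4 minus row 1 is 28 − 17 = 11, so its entry in column 4 is 25 + 11 = 36.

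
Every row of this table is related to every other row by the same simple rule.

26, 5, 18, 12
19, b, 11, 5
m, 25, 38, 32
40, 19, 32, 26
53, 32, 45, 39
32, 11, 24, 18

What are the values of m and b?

m = 46, b = -2

The difference between any two rows is the same in every column — this is an addition table with the headers hidden.
Row 3 minus row 1 is 32 − 12 = 20, so its entry in column 1 is 26 + 20 = 46.
Row 2 minus row 1 is 5 − 12 = -7, so its entry in column 2 is 5 + (-7) = -2.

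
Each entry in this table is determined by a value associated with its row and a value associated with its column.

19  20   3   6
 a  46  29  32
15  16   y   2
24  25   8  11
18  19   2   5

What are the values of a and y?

a = 45, y = -1

The difference between any two rows is the same in every column — this is an addition table with the headers hidden.
Row 2 minus row 1 is 46 − 20 = 26, so its entry in column 1 is 19 + 26 = 45.
Row 3 minus row 1 is 16 − 20 = -4, so its entry in column 3 is 3 + (-4) = -1.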